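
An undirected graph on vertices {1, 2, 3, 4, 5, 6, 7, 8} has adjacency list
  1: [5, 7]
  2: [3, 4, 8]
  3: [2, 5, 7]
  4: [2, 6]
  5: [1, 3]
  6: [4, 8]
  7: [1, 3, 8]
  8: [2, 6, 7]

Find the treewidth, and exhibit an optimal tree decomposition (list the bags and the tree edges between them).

Treewidth 2.
One optimal decomposition is:
Bags: B1 = {1, 3, 5}  B2 = {1, 3, 7}  B3 = {2, 3, 7}  B4 = {2, 7, 8}  B5 = {2, 4, 8}  B6 = {4, 6, 8}
Tree: B1–B2, B2–B3, B3–B4, B4–B5, B5–B6

Every bag has size at most 3, so the width is 3 − 1 = 2 and tw(G) ≤ 2. Since 5–1–7–3–5 is a cycle in G, G is not acyclic. Forests are exactly the graphs of treewidth ≤ 1, so tw(G) ≥ 2. Therefore the treewidth is 2.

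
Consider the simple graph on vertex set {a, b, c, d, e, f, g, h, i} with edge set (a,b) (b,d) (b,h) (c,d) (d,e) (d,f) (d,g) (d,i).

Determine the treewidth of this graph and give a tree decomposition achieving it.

Treewidth 1.
Bags: B1 = {d, f}  B2 = {d, g}  B3 = {c, d}  B4 = {d, i}  B5 = {b, d}  B6 = {b, h}  B7 = {d, e}  B8 = {a, b}
Tree: B1–B2, B2–B3, B3–B4, B4–B5, B5–B6, B4–B7, B6–B8

Every bag has size at most 2, so the width is 2 − 1 = 1 and tw(G) ≤ 1. G has an edge, so its treewidth is at least 1. Hence tw(G) = 1 exactly.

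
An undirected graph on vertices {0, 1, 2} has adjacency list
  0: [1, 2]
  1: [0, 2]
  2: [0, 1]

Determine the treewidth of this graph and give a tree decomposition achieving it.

A single bag containing all 3 vertices is trivially a valid decomposition of width 2. For the lower bound, the 3 vertices {0, 1, 2} are pairwise adjacent, and any tree decomposition puts a clique entirely inside one bag — forcing width ≥ 2. The upper and lower bounds meet at 2, so that is the treewidth.

Treewidth 2.
Bags: B1 = {0, 1, 2}
Tree: (single bag)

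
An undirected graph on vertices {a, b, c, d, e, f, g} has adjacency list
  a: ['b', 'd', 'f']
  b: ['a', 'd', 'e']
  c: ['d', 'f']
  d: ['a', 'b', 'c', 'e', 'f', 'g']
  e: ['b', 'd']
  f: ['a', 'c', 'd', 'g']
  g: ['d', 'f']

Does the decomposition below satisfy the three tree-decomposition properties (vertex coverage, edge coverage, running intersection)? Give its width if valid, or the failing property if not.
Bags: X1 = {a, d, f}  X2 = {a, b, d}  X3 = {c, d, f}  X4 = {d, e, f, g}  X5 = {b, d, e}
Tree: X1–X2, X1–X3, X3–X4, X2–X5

No — bags containing vertex e are not connected in the tree.

A tree decomposition must satisfy three properties: every vertex lies in some bag; for every edge, both endpoints lie together in some bag; and for every vertex, the bags containing it form a connected subtree. Here bags containing vertex e are not connected in the tree, so the decomposition is invalid.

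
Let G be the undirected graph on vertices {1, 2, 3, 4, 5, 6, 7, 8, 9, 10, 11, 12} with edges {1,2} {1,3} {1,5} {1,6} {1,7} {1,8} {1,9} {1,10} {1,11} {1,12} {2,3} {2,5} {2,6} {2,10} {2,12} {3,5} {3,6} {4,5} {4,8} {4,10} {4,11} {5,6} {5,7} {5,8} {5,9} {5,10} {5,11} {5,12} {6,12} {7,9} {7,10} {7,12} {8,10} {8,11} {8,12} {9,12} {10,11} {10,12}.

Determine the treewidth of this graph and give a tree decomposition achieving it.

Treewidth 4.
One such decomposition:
Bags: B1 = {1, 2, 5, 6, 12}  B2 = {1, 2, 5, 10, 12}  B3 = {1, 5, 8, 10, 12}  B4 = {1, 5, 7, 10, 12}  B5 = {1, 5, 7, 9, 12}  B6 = {1, 5, 8, 10, 11}  B7 = {1, 2, 3, 5, 6}  B8 = {4, 5, 8, 10, 11}
Tree: B1–B2, B2–B3, B2–B4, B4–B5, B3–B6, B1–B7, B6–B8

The largest bag has 5 vertices, giving width 4; this decomposition certifies tw(G) ≤ 4. On the other hand G contains the 5-clique {1, 5, 8, 10, 11}. A clique must lie in a single bag of any decomposition, so no decomposition can have width below 4. Therefore the treewidth is 4.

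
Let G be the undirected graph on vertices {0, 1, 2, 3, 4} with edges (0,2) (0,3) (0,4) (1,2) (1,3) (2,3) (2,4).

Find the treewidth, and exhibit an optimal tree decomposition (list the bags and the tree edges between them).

The largest bag has 3 vertices, giving width 2; this decomposition certifies tw(G) ≤ 2. For the lower bound, the 3 vertices {0, 2, 3} are pairwise adjacent, and any tree decomposition puts a clique entirely inside one bag — forcing width ≥ 2. The upper and lower bounds meet at 2, so that is the treewidth.

Treewidth 2.
Bags: B1 = {0, 2, 4}  B2 = {0, 2, 3}  B3 = {1, 2, 3}
Tree: B1–B2, B2–B3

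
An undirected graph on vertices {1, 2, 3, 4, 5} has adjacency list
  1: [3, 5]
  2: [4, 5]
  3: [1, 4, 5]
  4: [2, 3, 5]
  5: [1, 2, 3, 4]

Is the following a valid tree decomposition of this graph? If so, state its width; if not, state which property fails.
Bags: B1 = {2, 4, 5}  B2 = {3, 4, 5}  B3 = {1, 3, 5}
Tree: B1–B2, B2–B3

Yes; width 2.

Checking the three conditions: (i) the bags cover all of {1, 2, 3, 4, 5}; (ii) for each edge, some bag contains both endpoints; (iii) the bags containing any fixed vertex form a subtree. All hold, so the decomposition is valid with width 3 − 1 = 2.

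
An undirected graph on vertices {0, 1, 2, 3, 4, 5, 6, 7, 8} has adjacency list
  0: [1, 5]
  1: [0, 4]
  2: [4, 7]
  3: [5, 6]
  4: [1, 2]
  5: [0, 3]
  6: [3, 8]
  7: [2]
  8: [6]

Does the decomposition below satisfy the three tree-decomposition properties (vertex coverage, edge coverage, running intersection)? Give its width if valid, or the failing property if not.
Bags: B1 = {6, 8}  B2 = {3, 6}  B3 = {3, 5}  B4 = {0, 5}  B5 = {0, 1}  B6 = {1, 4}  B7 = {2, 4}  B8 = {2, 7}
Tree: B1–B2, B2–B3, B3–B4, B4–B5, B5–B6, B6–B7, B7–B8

Every vertex of G appears in some bag (union = {0, 1, 2, 3, 4, 5, 6, 7, 8}); every edge is covered by a bag; and for each vertex v the set of bags containing v is connected in the bag tree. The decomposition is therefore valid. The largest bag has 2 vertices, so the width is 1.

Yes; width 1.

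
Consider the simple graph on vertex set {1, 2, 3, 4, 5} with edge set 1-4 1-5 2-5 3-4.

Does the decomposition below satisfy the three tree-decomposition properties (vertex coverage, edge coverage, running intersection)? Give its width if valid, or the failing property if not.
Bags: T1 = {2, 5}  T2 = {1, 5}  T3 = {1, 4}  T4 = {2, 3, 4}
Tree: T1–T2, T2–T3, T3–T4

A tree decomposition must satisfy three properties: every vertex lies in some bag; for every edge, both endpoints lie together in some bag; and for every vertex, the bags containing it form a connected subtree. Here bags containing vertex 2 are not connected in the tree, so the decomposition is invalid.

No — bags containing vertex 2 are not connected in the tree.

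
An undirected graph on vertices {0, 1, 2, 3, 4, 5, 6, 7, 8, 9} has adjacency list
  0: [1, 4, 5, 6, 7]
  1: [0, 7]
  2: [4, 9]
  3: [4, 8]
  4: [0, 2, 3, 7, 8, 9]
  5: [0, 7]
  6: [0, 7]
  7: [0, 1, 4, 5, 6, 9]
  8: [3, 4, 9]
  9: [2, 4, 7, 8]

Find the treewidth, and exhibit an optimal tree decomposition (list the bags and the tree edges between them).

Treewidth 2.
One such decomposition:
Bags: B1 = {0, 4, 7}  B2 = {0, 6, 7}  B3 = {0, 1, 7}  B4 = {4, 7, 9}  B5 = {4, 8, 9}  B6 = {0, 5, 7}  B7 = {2, 4, 9}  B8 = {3, 4, 8}
Tree: B1–B2, B2–B3, B1–B4, B4–B5, B2–B6, B4–B7, B5–B8

Every bag has size at most 3, so the width is 3 − 1 = 2 and tw(G) ≤ 2. Conversely, {0, 1, 7} is a clique of size 3, and the vertices of any clique must share a bag in every tree decomposition; so some bag has ≥ 3 vertices and tw(G) ≥ 2. Therefore the treewidth is 2.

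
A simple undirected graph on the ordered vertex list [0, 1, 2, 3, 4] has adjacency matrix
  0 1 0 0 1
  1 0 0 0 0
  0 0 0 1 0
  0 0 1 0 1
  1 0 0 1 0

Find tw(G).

A width-1 tree decomposition is:
Bags: B1 = {2, 3}  B2 = {3, 4}  B3 = {0, 4}  B4 = {0, 1}
Tree: B1–B2, B2–B3, B3–B4
Each bag holds 2 vertices, so the decomposition has width 1, which upper-bounds the treewidth. Any graph with an edge has treewidth ≥ 1, and G has the edge 2–3. The upper and lower bounds meet at 1, so that is the treewidth.

1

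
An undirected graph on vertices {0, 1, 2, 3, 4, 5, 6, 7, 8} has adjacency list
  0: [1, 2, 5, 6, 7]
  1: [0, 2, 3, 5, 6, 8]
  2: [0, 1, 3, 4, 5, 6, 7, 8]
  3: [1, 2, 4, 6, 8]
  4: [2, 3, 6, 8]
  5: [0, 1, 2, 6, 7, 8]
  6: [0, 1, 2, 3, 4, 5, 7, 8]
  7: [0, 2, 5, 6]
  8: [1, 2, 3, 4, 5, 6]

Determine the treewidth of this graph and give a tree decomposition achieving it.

Every bag has size at most 5, so the width is 5 − 1 = 4 and tw(G) ≤ 4. Conversely, {0, 1, 2, 5, 6} is a clique of size 5, and the vertices of any clique must share a bag in every tree decomposition; so some bag has ≥ 5 vertices and tw(G) ≥ 4. Hence tw(G) = 4 exactly.

Treewidth 4.
One such decomposition:
Bags: B1 = {1, 2, 5, 6, 8}  B2 = {0, 1, 2, 5, 6}  B3 = {1, 2, 3, 6, 8}  B4 = {2, 3, 4, 6, 8}  B5 = {0, 2, 5, 6, 7}
Tree: B1–B2, B1–B3, B3–B4, B2–B5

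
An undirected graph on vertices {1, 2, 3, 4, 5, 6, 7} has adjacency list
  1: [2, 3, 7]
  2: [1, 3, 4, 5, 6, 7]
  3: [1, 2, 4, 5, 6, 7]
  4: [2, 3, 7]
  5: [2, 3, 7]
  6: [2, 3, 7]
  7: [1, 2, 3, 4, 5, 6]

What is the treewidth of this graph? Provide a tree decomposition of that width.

The largest bag has 4 vertices, giving width 3; this decomposition certifies tw(G) ≤ 3. For the lower bound, the 4 vertices {1, 2, 3, 7} are pairwise adjacent, and any tree decomposition puts a clique entirely inside one bag — forcing width ≥ 3. Hence tw(G) = 3 exactly.

Treewidth 3.
Bags: B1 = {1, 2, 3, 7}  B2 = {2, 3, 6, 7}  B3 = {2, 3, 5, 7}  B4 = {2, 3, 4, 7}
Tree: B1–B2, B2–B3, B3–B4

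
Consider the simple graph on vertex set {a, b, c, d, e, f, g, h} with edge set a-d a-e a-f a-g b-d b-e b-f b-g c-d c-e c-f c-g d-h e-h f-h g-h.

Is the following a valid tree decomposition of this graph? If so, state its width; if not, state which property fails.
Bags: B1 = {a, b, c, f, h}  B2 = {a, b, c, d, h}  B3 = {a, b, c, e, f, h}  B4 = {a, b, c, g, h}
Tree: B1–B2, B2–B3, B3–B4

A tree decomposition must satisfy three properties: every vertex lies in some bag; for every edge, both endpoints lie together in some bag; and for every vertex, the bags containing it form a connected subtree. Here bags containing vertex f are not connected in the tree, so the decomposition is invalid.

No — bags containing vertex f are not connected in the tree.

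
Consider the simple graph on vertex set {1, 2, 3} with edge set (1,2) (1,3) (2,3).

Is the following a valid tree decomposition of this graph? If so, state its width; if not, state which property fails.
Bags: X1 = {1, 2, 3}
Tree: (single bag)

Yes; width 2.

Every vertex of G appears in some bag (union = {1, 2, 3}); every edge is covered by a bag; and for each vertex v the set of bags containing v is connected in the bag tree. The decomposition is therefore valid. The largest bag has 3 vertices, so the width is 2.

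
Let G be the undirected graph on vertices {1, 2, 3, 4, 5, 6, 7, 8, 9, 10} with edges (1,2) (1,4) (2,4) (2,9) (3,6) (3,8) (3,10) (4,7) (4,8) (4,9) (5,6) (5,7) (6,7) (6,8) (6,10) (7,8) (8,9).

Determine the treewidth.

A width-2 tree decomposition is:
Bags: B1 = {3, 6, 8}  B2 = {6, 7, 8}  B3 = {4, 7, 8}  B4 = {3, 6, 10}  B5 = {4, 8, 9}  B6 = {2, 4, 9}  B7 = {5, 6, 7}  B8 = {1, 2, 4}
Tree: B1–B2, B2–B3, B1–B4, B3–B5, B5–B6, B2–B7, B6–B8
The largest bag has 3 vertices, giving width 2; this decomposition certifies tw(G) ≤ 2. For the lower bound, the 3 vertices {3, 6, 8} are pairwise adjacent, and any tree decomposition puts a clique entirely inside one bag — forcing width ≥ 2. The upper and lower bounds meet at 2, so that is the treewidth.

2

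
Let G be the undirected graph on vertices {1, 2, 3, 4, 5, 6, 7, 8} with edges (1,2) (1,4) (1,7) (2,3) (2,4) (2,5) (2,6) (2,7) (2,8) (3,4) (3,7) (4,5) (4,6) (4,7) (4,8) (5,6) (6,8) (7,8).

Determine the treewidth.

3

A width-3 tree decomposition is:
Bags: B1 = {2, 4, 6, 8}  B2 = {2, 4, 5, 6}  B3 = {2, 4, 7, 8}  B4 = {1, 2, 4, 7}  B5 = {2, 3, 4, 7}
Tree: B1–B2, B1–B3, B3–B4, B4–B5
The largest bag has 4 vertices, giving width 3; this decomposition certifies tw(G) ≤ 3. Conversely, {2, 4, 5, 6} is a clique of size 4, and the vertices of any clique must share a bag in every tree decomposition; so some bag has ≥ 4 vertices and tw(G) ≥ 3. Combining the bounds, tw(G) = 3.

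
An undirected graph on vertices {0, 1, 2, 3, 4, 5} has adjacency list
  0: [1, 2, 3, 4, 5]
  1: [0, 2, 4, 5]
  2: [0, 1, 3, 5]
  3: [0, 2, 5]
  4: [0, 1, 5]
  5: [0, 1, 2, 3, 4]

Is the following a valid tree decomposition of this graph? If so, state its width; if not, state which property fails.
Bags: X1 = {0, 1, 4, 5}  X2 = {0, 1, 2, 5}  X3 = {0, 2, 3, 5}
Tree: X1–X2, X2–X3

Yes; width 3.

Checking the three conditions: (i) the bags cover all of {0, 1, 2, 3, 4, 5}; (ii) for each edge, some bag contains both endpoints; (iii) the bags containing any fixed vertex form a subtree. All hold, so the decomposition is valid with width 4 − 1 = 3.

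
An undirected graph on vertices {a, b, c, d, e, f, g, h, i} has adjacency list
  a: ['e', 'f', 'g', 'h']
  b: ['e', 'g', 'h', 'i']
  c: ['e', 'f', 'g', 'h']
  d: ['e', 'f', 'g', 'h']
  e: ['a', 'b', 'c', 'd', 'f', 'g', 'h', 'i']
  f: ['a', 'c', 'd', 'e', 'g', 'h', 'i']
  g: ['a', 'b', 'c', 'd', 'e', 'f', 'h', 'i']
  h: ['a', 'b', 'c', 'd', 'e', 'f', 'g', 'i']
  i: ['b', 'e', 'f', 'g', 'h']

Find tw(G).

A width-4 tree decomposition is:
Bags: B1 = {a, e, f, g, h}  B2 = {c, e, f, g, h}  B3 = {d, e, f, g, h}  B4 = {e, f, g, h, i}  B5 = {b, e, g, h, i}
Tree: B1–B2, B1–B3, B3–B4, B4–B5
Every bag has size at most 5, so the width is 5 − 1 = 4 and tw(G) ≤ 4. For the lower bound, the 5 vertices {d, e, f, g, h} are pairwise adjacent, and any tree decomposition puts a clique entirely inside one bag — forcing width ≥ 4. Hence tw(G) = 4 exactly.

4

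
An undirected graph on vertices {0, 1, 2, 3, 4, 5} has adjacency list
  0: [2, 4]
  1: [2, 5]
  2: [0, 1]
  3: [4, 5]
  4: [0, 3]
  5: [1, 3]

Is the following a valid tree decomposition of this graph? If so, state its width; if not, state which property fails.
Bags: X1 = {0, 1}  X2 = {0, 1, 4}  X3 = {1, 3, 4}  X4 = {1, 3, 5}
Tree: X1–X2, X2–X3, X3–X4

No — vertex 2 appears in no bag.

A tree decomposition must satisfy three properties: every vertex lies in some bag; for every edge, both endpoints lie together in some bag; and for every vertex, the bags containing it form a connected subtree. Here vertex 2 appears in no bag, so the decomposition is invalid.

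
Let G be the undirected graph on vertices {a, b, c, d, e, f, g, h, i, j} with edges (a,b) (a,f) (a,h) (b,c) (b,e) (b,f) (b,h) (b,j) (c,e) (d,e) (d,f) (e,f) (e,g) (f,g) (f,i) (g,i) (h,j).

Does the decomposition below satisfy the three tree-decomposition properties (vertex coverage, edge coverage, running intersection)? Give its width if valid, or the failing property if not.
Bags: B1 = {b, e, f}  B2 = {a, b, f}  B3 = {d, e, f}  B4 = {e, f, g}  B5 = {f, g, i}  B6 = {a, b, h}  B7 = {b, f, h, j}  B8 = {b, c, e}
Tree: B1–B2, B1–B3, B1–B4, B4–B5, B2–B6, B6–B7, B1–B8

A tree decomposition must satisfy three properties: every vertex lies in some bag; for every edge, both endpoints lie together in some bag; and for every vertex, the bags containing it form a connected subtree. Here bags containing vertex f are not connected in the tree, so the decomposition is invalid.

No — bags containing vertex f are not connected in the tree.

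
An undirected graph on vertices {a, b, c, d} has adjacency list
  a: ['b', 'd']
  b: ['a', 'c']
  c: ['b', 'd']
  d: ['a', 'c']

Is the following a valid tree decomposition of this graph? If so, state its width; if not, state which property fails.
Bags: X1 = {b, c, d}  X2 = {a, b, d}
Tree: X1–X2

Yes; width 2.

Checking the three conditions: (i) the bags cover all of {a, b, c, d}; (ii) for each edge, some bag contains both endpoints; (iii) the bags containing any fixed vertex form a subtree. All hold, so the decomposition is valid with width 3 − 1 = 2.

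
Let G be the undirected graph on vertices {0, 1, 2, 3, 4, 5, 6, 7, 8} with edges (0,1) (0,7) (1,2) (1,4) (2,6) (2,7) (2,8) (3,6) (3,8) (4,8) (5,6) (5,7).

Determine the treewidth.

A width-3 tree decomposition is:
Bags: B1 = {0, 1, 5, 7}  B2 = {1, 2, 5, 7}  B3 = {1, 2, 5, 6}  B4 = {1, 2, 4, 6}  B5 = {2, 4, 6, 8}  B6 = {3, 4, 6, 8}
Tree: B1–B2, B2–B3, B3–B4, B4–B5, B5–B6
Every bag has size at most 4, so the width is 4 − 1 = 3 and tw(G) ≤ 3. For the lower bound: the 4 vertex sets {0,5,7}, {1}, {2}, {3,4,6,8} are disjoint, each induces a connected subgraph, and every pair is joined by at least one edge of G. Contracting each set to a single vertex therefore yields K_{4} as a minor, and since treewidth is minor-monotone, tw(G) ≥ tw(K_{4}) = 3. The upper and lower bounds meet at 3, so that is the treewidth.

3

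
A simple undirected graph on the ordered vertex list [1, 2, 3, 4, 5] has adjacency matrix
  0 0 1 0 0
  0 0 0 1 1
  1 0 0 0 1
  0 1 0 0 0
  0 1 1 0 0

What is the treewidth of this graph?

1

A width-1 tree decomposition is:
Bags: B1 = {1, 3}  B2 = {3, 5}  B3 = {2, 5}  B4 = {2, 4}
Tree: B1–B2, B2–B3, B3–B4
Each bag holds 2 vertices, so the decomposition has width 1, which upper-bounds the treewidth. G has an edge, so its treewidth is at least 1. Therefore the treewidth is 1.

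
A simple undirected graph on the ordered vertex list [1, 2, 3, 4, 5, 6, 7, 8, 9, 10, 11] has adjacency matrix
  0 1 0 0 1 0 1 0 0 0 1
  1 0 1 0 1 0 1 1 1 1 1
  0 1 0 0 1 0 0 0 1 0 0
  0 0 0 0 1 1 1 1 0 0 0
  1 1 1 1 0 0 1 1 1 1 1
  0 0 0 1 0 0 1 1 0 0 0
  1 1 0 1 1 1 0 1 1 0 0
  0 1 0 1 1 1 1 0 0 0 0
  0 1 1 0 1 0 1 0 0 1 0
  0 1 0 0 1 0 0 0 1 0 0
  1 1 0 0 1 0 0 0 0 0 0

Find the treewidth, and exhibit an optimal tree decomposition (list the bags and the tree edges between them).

Treewidth 3.
One such decomposition:
Bags: B1 = {2, 5, 9, 10}  B2 = {2, 5, 7, 9}  B3 = {1, 2, 5, 7}  B4 = {1, 2, 5, 11}  B5 = {2, 5, 7, 8}  B6 = {4, 5, 7, 8}  B7 = {4, 6, 7, 8}  B8 = {2, 3, 5, 9}
Tree: B1–B2, B2–B3, B3–B4, B3–B5, B5–B6, B6–B7, B2–B8

The largest bag has 4 vertices, giving width 3; this decomposition certifies tw(G) ≤ 3. On the other hand G contains the 4-clique {1, 2, 5, 11}. A clique must lie in a single bag of any decomposition, so no decomposition can have width below 3. The upper and lower bounds meet at 3, so that is the treewidth.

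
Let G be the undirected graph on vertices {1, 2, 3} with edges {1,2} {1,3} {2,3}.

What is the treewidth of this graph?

A width-2 tree decomposition is:
Bags: B1 = {1, 2, 3}
Tree: (single bag)
A single bag containing all 3 vertices is trivially a valid decomposition of width 2. Conversely, {1, 2, 3} is a clique of size 3, and the vertices of any clique must share a bag in every tree decomposition; so some bag has ≥ 3 vertices and tw(G) ≥ 2. The upper and lower bounds meet at 2, so that is the treewidth.

2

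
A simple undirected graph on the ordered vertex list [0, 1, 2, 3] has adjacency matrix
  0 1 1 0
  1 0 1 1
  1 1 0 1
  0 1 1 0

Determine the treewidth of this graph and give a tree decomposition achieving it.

Every bag has size at most 3, so the width is 3 − 1 = 2 and tw(G) ≤ 2. Conversely, {0, 1, 2} is a clique of size 3, and the vertices of any clique must share a bag in every tree decomposition; so some bag has ≥ 3 vertices and tw(G) ≥ 2. The upper and lower bounds meet at 2, so that is the treewidth.

Treewidth 2.
One such decomposition:
Bags: B1 = {1, 2, 3}  B2 = {0, 1, 2}
Tree: B1–B2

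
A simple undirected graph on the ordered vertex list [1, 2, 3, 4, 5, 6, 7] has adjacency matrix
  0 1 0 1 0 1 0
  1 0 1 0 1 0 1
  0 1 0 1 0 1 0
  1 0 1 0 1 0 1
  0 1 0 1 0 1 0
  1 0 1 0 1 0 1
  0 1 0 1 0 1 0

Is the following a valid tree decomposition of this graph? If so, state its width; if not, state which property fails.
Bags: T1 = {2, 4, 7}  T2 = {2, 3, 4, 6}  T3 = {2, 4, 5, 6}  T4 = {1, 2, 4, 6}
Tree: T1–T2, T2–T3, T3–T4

No — edge (6,7) lies in no bag.

A tree decomposition must satisfy three properties: every vertex lies in some bag; for every edge, both endpoints lie together in some bag; and for every vertex, the bags containing it form a connected subtree. Here edge (6,7) lies in no bag, so the decomposition is invalid.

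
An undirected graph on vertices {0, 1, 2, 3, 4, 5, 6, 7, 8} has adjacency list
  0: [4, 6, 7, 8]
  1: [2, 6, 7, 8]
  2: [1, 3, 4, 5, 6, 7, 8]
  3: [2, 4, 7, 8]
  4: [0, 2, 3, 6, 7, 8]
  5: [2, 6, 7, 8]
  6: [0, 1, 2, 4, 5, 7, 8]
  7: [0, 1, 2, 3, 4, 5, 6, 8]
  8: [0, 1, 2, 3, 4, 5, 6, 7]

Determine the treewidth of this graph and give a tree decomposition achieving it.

Every bag has size at most 5, so the width is 5 − 1 = 4 and tw(G) ≤ 4. For the lower bound, the 5 vertices {0, 4, 6, 7, 8} are pairwise adjacent, and any tree decomposition puts a clique entirely inside one bag — forcing width ≥ 4. Hence tw(G) = 4 exactly.

Treewidth 4.
One optimal decomposition is:
Bags: B1 = {1, 2, 6, 7, 8}  B2 = {2, 4, 6, 7, 8}  B3 = {2, 5, 6, 7, 8}  B4 = {0, 4, 6, 7, 8}  B5 = {2, 3, 4, 7, 8}
Tree: B1–B2, B1–B3, B2–B4, B2–B5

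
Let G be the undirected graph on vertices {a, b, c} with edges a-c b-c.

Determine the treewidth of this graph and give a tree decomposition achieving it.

Treewidth 1.
Bags: B1 = {a, c}  B2 = {b, c}
Tree: B1–B2

The largest bag has 2 vertices, giving width 1; this decomposition certifies tw(G) ≤ 1. Any graph with an edge has treewidth ≥ 1, and G has the edge c–a. The upper and lower bounds meet at 1, so that is the treewidth.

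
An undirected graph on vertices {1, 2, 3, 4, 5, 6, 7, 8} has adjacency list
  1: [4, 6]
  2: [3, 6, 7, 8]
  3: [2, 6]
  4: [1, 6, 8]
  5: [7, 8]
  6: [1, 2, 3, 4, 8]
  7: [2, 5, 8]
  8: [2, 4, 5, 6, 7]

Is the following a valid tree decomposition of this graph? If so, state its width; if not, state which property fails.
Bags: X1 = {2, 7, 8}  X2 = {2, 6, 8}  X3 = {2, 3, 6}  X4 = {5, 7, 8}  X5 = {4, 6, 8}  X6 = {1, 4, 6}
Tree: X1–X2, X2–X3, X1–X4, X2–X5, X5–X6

Yes; width 2.

Every vertex of G appears in some bag (union = {1, 2, 3, 4, 5, 6, 7, 8}); every edge is covered by a bag; and for each vertex v the set of bags containing v is connected in the bag tree. The decomposition is therefore valid. The largest bag has 3 vertices, so the width is 2.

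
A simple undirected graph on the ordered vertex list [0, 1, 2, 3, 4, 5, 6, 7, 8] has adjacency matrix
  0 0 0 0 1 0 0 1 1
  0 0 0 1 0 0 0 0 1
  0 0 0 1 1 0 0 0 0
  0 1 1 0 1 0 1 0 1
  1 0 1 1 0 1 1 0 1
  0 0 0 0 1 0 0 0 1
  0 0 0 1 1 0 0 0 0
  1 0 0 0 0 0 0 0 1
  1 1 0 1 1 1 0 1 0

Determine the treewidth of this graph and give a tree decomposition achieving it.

Treewidth 2.
Bags: B1 = {0, 4, 8}  B2 = {3, 4, 8}  B3 = {3, 4, 6}  B4 = {4, 5, 8}  B5 = {1, 3, 8}  B6 = {0, 7, 8}  B7 = {2, 3, 4}
Tree: B1–B2, B2–B3, B2–B4, B2–B5, B1–B6, B3–B7

Every bag has size at most 3, so the width is 3 − 1 = 2 and tw(G) ≤ 2. On the other hand G contains the 3-clique {1, 3, 8}. A clique must lie in a single bag of any decomposition, so no decomposition can have width below 2. Therefore the treewidth is 2.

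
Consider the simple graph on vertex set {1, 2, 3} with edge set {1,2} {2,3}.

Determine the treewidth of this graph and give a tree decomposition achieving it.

Every bag has size at most 2, so the width is 2 − 1 = 1 and tw(G) ≤ 1. Since G has at least one edge (e.g. 2–1), it is not an edgeless graph, so tw(G) ≥ 1. The upper and lower bounds meet at 1, so that is the treewidth.

Treewidth 1.
One optimal decomposition is:
Bags: B1 = {1, 2}  B2 = {2, 3}
Tree: B1–B2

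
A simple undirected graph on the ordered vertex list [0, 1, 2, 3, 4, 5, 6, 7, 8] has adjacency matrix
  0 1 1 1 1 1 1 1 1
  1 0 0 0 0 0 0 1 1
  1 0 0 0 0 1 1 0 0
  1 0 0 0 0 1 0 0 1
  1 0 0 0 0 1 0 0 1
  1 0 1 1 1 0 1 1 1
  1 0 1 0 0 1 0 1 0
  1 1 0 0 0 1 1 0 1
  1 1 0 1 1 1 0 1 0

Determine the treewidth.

A width-3 tree decomposition is:
Bags: B1 = {0, 5, 7, 8}  B2 = {0, 4, 5, 8}  B3 = {0, 1, 7, 8}  B4 = {0, 3, 5, 8}  B5 = {0, 5, 6, 7}  B6 = {0, 2, 5, 6}
Tree: B1–B2, B1–B3, B1–B4, B1–B5, B5–B6
Each bag holds 4 vertices, so the decomposition has width 3, which upper-bounds the treewidth. On the other hand G contains the 4-clique {0, 1, 7, 8}. A clique must lie in a single bag of any decomposition, so no decomposition can have width below 3. Therefore the treewidth is 3.

3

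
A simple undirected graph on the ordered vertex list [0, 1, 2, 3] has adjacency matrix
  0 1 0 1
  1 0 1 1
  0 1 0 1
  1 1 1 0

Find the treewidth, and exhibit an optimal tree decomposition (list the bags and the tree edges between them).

Treewidth 2.
One such decomposition:
Bags: B1 = {0, 1, 3}  B2 = {1, 2, 3}
Tree: B1–B2

Each bag holds 3 vertices, so the decomposition has width 2, which upper-bounds the treewidth. On the other hand G contains the 3-clique {0, 1, 3}. A clique must lie in a single bag of any decomposition, so no decomposition can have width below 2. The upper and lower bounds meet at 2, so that is the treewidth.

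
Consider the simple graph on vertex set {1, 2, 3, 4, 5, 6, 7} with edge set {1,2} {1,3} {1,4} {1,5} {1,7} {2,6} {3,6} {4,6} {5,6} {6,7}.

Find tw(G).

2

A width-2 tree decomposition is:
Bags: B1 = {1, 2, 6}  B2 = {1, 5, 6}  B3 = {1, 4, 6}  B4 = {1, 6, 7}  B5 = {1, 3, 6}
Tree: B1–B2, B2–B3, B3–B4, B4–B5
The largest bag has 3 vertices, giving width 2; this decomposition certifies tw(G) ≤ 2. The edges 1–2–6–5–1 form a cycle, so G is not a tree and its treewidth is at least 2. Hence tw(G) = 2 exactly.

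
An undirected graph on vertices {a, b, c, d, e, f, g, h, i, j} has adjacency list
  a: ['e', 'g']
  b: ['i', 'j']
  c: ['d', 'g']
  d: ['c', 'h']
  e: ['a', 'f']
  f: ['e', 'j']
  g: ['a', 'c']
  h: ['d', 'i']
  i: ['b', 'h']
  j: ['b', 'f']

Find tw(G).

A width-2 tree decomposition is:
Bags: B1 = {e, f, j}  B2 = {b, e, j}  B3 = {b, e, i}  B4 = {e, h, i}  B5 = {d, e, h}  B6 = {c, d, e}  B7 = {c, e, g}  B8 = {a, e, g}
Tree: B1–B2, B2–B3, B3–B4, B4–B5, B5–B6, B6–B7, B7–B8
Every bag has size at most 3, so the width is 3 − 1 = 2 and tw(G) ≤ 2. The edges e–f–j–b–i–h–d–c–g–a–e form a cycle, so G is not a tree and its treewidth is at least 2. The upper and lower bounds meet at 2, so that is the treewidth.

2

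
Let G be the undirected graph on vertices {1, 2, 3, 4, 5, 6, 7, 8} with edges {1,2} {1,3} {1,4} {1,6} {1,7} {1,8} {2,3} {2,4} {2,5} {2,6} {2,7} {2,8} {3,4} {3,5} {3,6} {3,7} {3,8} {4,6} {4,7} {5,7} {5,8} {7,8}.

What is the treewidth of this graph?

4

A width-4 tree decomposition is:
Bags: B1 = {1, 2, 3, 7, 8}  B2 = {1, 2, 3, 4, 7}  B3 = {2, 3, 5, 7, 8}  B4 = {1, 2, 3, 4, 6}
Tree: B1–B2, B1–B3, B2–B4
Each bag holds 5 vertices, so the decomposition has width 4, which upper-bounds the treewidth. Conversely, {1, 2, 3, 7, 8} is a clique of size 5, and the vertices of any clique must share a bag in every tree decomposition; so some bag has ≥ 5 vertices and tw(G) ≥ 4. Hence tw(G) = 4 exactly.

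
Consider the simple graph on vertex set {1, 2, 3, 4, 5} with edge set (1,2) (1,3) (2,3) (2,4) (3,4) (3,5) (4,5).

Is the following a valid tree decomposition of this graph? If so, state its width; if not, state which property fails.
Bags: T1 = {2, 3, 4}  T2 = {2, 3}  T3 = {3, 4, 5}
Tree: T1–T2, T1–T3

A tree decomposition must satisfy three properties: every vertex lies in some bag; for every edge, both endpoints lie together in some bag; and for every vertex, the bags containing it form a connected subtree. Here vertex 1 appears in no bag, so the decomposition is invalid.

No — vertex 1 appears in no bag.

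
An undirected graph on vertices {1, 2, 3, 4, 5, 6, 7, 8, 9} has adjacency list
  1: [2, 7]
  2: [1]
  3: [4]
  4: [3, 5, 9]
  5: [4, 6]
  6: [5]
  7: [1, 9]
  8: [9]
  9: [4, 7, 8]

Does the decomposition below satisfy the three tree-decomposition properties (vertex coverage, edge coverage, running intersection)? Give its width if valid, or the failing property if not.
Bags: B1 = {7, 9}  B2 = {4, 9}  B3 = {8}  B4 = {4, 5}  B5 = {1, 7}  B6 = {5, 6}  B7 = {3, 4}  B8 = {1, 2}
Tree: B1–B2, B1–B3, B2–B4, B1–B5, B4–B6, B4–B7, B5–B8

No — edge (9,8) lies in no bag.

A tree decomposition must satisfy three properties: every vertex lies in some bag; for every edge, both endpoints lie together in some bag; and for every vertex, the bags containing it form a connected subtree. Here edge (9,8) lies in no bag, so the decomposition is invalid.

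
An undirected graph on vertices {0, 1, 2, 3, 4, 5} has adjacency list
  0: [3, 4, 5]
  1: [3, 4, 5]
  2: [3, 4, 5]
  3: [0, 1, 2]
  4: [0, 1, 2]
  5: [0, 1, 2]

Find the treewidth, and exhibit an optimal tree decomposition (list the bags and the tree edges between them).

Every bag has size at most 4, so the width is 4 − 1 = 3 and tw(G) ≤ 3. For the lower bound: the 4 vertex sets {1,4}, {2,3}, {0}, {5} are disjoint, each induces a connected subgraph, and every pair is joined by at least one edge of G. Contracting each set to a single vertex therefore yields K_{4} as a minor, and since treewidth is minor-monotone, tw(G) ≥ tw(K_{4}) = 3. Therefore the treewidth is 3.

Treewidth 3.
One such decomposition:
Bags: B1 = {0, 1, 2, 4}  B2 = {0, 1, 2, 3}  B3 = {0, 1, 2, 5}
Tree: B1–B2, B2–B3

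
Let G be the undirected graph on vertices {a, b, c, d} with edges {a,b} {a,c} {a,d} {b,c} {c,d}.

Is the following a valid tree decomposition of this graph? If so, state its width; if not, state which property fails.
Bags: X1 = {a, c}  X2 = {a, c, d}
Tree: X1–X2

A tree decomposition must satisfy three properties: every vertex lies in some bag; for every edge, both endpoints lie together in some bag; and for every vertex, the bags containing it form a connected subtree. Here vertex b appears in no bag, so the decomposition is invalid.

No — vertex b appears in no bag.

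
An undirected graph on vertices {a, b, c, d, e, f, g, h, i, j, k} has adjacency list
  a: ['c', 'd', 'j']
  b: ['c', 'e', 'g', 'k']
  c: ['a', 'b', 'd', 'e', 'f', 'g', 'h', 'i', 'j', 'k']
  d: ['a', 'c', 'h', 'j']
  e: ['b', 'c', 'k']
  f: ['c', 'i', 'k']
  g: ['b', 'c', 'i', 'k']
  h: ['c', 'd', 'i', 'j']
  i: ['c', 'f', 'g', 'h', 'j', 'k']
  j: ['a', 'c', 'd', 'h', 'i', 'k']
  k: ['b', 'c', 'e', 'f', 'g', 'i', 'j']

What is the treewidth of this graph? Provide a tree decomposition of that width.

Each bag holds 4 vertices, so the decomposition has width 3, which upper-bounds the treewidth. For the lower bound, the 4 vertices {c, d, h, j} are pairwise adjacent, and any tree decomposition puts a clique entirely inside one bag — forcing width ≥ 3. Combining the bounds, tw(G) = 3.

Treewidth 3.
One such decomposition:
Bags: B1 = {c, g, i, k}  B2 = {b, c, g, k}  B3 = {b, c, e, k}  B4 = {c, i, j, k}  B5 = {c, h, i, j}  B6 = {c, f, i, k}  B7 = {c, d, h, j}  B8 = {a, c, d, j}
Tree: B1–B2, B2–B3, B1–B4, B4–B5, B4–B6, B5–B7, B7–B8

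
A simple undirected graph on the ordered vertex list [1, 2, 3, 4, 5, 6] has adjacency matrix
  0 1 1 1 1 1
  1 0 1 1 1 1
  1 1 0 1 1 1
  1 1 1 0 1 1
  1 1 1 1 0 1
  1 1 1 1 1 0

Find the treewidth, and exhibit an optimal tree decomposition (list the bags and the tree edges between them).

With just one bag of size 6, the width is 6 − 1 = 5, so tw(G) ≤ 5. For the lower bound, the 6 vertices {1, 2, 3, 4, 5, 6} are pairwise adjacent, and any tree decomposition puts a clique entirely inside one bag — forcing width ≥ 5. The upper and lower bounds meet at 5, so that is the treewidth.

Treewidth 5.
One optimal decomposition is:
Bags: B1 = {1, 2, 3, 4, 5, 6}
Tree: (single bag)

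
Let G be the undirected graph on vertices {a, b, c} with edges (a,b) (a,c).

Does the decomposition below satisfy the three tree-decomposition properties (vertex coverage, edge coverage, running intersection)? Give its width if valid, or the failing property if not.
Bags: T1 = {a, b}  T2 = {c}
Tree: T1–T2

No — edge (a,c) lies in no bag.

A tree decomposition must satisfy three properties: every vertex lies in some bag; for every edge, both endpoints lie together in some bag; and for every vertex, the bags containing it form a connected subtree. Here edge (a,c) lies in no bag, so the decomposition is invalid.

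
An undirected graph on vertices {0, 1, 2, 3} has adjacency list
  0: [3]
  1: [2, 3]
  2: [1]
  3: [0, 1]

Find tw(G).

A width-1 tree decomposition is:
Bags: B1 = {0, 3}  B2 = {1, 3}  B3 = {1, 2}
Tree: B1–B2, B2–B3
Each bag holds 2 vertices, so the decomposition has width 1, which upper-bounds the treewidth. G has an edge, so its treewidth is at least 1. The upper and lower bounds meet at 1, so that is the treewidth.

1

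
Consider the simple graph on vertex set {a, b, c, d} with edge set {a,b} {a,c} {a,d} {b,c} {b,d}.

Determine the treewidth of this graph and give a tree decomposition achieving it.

Treewidth 2.
Bags: B1 = {a, b, d}  B2 = {a, b, c}
Tree: B1–B2

The largest bag has 3 vertices, giving width 2; this decomposition certifies tw(G) ≤ 2. Conversely, {a, b, d} is a clique of size 3, and the vertices of any clique must share a bag in every tree decomposition; so some bag has ≥ 3 vertices and tw(G) ≥ 2. Therefore the treewidth is 2.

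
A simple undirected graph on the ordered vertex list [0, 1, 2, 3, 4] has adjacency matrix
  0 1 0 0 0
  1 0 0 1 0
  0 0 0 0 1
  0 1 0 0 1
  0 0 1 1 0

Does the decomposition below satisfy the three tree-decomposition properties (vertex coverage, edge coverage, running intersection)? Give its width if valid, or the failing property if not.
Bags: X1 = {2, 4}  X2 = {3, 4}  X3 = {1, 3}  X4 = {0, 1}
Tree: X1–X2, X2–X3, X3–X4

Every vertex of G appears in some bag (union = {0, 1, 2, 3, 4}); every edge is covered by a bag; and for each vertex v the set of bags containing v is connected in the bag tree. The decomposition is therefore valid. The largest bag has 2 vertices, so the width is 1.

Yes; width 1.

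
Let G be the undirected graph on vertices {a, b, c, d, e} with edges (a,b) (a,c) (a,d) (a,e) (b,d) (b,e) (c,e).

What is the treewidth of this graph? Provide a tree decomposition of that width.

The largest bag has 3 vertices, giving width 2; this decomposition certifies tw(G) ≤ 2. On the other hand G contains the 3-clique {a, b, d}. A clique must lie in a single bag of any decomposition, so no decomposition can have width below 2. Combining the bounds, tw(G) = 2.

Treewidth 2.
One optimal decomposition is:
Bags: B1 = {a, c, e}  B2 = {a, b, e}  B3 = {a, b, d}
Tree: B1–B2, B2–B3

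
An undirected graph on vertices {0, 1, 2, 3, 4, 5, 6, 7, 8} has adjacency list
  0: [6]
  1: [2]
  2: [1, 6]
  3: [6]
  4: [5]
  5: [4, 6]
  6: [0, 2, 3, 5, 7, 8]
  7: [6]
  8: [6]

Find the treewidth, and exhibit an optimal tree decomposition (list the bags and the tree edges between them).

The largest bag has 2 vertices, giving width 1; this decomposition certifies tw(G) ≤ 1. G has an edge, so its treewidth is at least 1. Therefore the treewidth is 1.

Treewidth 1.
One optimal decomposition is:
Bags: B1 = {6, 7}  B2 = {0, 6}  B3 = {6, 8}  B4 = {2, 6}  B5 = {5, 6}  B6 = {3, 6}  B7 = {4, 5}  B8 = {1, 2}
Tree: B1–B2, B2–B3, B3–B4, B1–B5, B5–B6, B5–B7, B4–B8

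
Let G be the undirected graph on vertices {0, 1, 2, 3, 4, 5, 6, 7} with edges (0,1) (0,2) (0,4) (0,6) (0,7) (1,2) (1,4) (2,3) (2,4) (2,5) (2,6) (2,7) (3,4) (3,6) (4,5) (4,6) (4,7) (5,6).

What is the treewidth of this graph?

3

A width-3 tree decomposition is:
Bags: B1 = {0, 2, 4, 7}  B2 = {0, 2, 4, 6}  B3 = {2, 3, 4, 6}  B4 = {0, 1, 2, 4}  B5 = {2, 4, 5, 6}
Tree: B1–B2, B2–B3, B2–B4, B2–B5
The largest bag has 4 vertices, giving width 3; this decomposition certifies tw(G) ≤ 3. Conversely, {0, 1, 2, 4} is a clique of size 4, and the vertices of any clique must share a bag in every tree decomposition; so some bag has ≥ 4 vertices and tw(G) ≥ 3. Combining the bounds, tw(G) = 3.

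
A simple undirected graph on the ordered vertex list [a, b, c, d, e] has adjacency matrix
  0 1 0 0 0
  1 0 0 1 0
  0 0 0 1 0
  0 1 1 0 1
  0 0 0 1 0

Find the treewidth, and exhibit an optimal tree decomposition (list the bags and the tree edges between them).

Treewidth 1.
One optimal decomposition is:
Bags: B1 = {a, b}  B2 = {b, d}  B3 = {d, e}  B4 = {c, d}
Tree: B1–B2, B2–B3, B3–B4

Each bag holds 2 vertices, so the decomposition has width 1, which upper-bounds the treewidth. G has an edge, so its treewidth is at least 1. Combining the bounds, tw(G) = 1.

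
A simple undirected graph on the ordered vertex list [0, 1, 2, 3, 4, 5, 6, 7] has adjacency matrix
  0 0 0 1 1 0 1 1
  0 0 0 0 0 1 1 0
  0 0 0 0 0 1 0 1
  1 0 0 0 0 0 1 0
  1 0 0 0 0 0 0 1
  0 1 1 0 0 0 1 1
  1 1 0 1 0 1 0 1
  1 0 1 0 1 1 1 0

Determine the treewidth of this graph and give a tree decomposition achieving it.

Each bag holds 3 vertices, so the decomposition has width 2, which upper-bounds the treewidth. For the lower bound, the 3 vertices {2, 5, 7} are pairwise adjacent, and any tree decomposition puts a clique entirely inside one bag — forcing width ≥ 2. Hence tw(G) = 2 exactly.

Treewidth 2.
One optimal decomposition is:
Bags: B1 = {5, 6, 7}  B2 = {1, 5, 6}  B3 = {2, 5, 7}  B4 = {0, 6, 7}  B5 = {0, 3, 6}  B6 = {0, 4, 7}
Tree: B1–B2, B1–B3, B1–B4, B4–B5, B4–B6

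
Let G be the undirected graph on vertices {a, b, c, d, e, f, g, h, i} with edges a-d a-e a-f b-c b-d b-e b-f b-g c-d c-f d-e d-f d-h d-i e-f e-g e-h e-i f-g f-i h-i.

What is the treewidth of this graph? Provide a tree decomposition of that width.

Treewidth 3.
Bags: B1 = {b, d, e, f}  B2 = {d, e, f, i}  B3 = {d, e, h, i}  B4 = {a, d, e, f}  B5 = {b, c, d, f}  B6 = {b, e, f, g}
Tree: B1–B2, B2–B3, B1–B4, B1–B5, B1–B6

Every bag has size at most 4, so the width is 4 − 1 = 3 and tw(G) ≤ 3. For the lower bound, the 4 vertices {d, e, h, i} are pairwise adjacent, and any tree decomposition puts a clique entirely inside one bag — forcing width ≥ 3. Hence tw(G) = 3 exactly.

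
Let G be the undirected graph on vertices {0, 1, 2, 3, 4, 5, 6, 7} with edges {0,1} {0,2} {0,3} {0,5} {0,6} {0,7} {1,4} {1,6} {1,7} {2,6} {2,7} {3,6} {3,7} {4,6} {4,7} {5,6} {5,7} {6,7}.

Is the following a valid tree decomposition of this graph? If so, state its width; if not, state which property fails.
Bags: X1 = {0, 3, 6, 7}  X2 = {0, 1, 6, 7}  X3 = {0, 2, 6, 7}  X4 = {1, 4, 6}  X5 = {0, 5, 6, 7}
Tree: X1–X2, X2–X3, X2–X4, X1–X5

A tree decomposition must satisfy three properties: every vertex lies in some bag; for every edge, both endpoints lie together in some bag; and for every vertex, the bags containing it form a connected subtree. Here edge (7,4) lies in no bag, so the decomposition is invalid.

No — edge (7,4) lies in no bag.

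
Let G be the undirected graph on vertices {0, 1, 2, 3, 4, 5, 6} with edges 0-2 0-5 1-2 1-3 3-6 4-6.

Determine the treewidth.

A width-1 tree decomposition is:
Bags: B1 = {4, 6}  B2 = {3, 6}  B3 = {1, 3}  B4 = {1, 2}  B5 = {0, 2}  B6 = {0, 5}
Tree: B1–B2, B2–B3, B3–B4, B4–B5, B5–B6
The largest bag has 2 vertices, giving width 1; this decomposition certifies tw(G) ≤ 1. Since G has at least one edge (e.g. 4–6), it is not an edgeless graph, so tw(G) ≥ 1. Combining the bounds, tw(G) = 1.

1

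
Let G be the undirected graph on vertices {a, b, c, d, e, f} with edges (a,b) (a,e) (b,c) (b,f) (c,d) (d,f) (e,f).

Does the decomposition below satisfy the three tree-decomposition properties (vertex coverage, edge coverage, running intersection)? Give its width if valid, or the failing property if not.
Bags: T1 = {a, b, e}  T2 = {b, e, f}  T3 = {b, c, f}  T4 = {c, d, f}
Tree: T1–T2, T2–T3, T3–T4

Yes; width 2.

Every vertex of G appears in some bag (union = {a, b, c, d, e, f}); every edge is covered by a bag; and for each vertex v the set of bags containing v is connected in the bag tree. The decomposition is therefore valid. The largest bag has 3 vertices, so the width is 2.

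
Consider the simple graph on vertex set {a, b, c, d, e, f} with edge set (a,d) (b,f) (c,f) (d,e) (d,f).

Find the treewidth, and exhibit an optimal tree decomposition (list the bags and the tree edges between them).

Treewidth 1.
One optimal decomposition is:
Bags: B1 = {b, f}  B2 = {d, f}  B3 = {d, e}  B4 = {a, d}  B5 = {c, f}
Tree: B1–B2, B2–B3, B3–B4, B1–B5

Every bag has size at most 2, so the width is 2 − 1 = 1 and tw(G) ≤ 1. Any graph with an edge has treewidth ≥ 1, and G has the edge b–f. Therefore the treewidth is 1.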